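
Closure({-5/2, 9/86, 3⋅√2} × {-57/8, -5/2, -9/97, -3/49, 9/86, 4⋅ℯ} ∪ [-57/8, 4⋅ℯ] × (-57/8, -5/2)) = ([-57/8, 4⋅ℯ] × [-57/8, -5/2]) ∪ ({-5/2, 9/86, 3⋅√2} × {-57/8, -5/2, -9/97, -3/49, 9/86, 4⋅ℯ})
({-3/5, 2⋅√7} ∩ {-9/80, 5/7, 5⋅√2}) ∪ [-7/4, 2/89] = [-7/4, 2/89]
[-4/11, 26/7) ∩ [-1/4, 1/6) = [-1/4, 1/6)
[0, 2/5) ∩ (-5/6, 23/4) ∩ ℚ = ℚ ∩ [0, 2/5)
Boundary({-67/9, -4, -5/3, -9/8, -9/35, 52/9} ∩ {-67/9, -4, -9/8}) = {-67/9, -4, -9/8}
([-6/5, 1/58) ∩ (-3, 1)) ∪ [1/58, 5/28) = [-6/5, 5/28)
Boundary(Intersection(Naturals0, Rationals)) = Naturals0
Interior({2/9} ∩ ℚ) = ∅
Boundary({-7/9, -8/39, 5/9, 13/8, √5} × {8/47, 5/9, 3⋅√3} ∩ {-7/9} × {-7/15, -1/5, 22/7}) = ∅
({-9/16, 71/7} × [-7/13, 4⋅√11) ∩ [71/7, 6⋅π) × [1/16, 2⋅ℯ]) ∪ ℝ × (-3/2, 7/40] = (ℝ × (-3/2, 7/40]) ∪ ({71/7} × [1/16, 2⋅ℯ])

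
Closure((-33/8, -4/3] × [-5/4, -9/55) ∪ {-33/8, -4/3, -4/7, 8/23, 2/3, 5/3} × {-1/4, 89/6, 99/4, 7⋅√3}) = ({-33/8, -4/3} × [-5/4, -9/55]) ∪ ([-33/8, -4/3] × {-5/4, -9/55}) ∪ ((-33/8, -4/3] × [-5/4, -9/55)) ∪ ({-33/8, -4/3, -4/7, 8/23, 2/3, 5/3} × {-1/4, 89/6, 99/4, 7⋅√3})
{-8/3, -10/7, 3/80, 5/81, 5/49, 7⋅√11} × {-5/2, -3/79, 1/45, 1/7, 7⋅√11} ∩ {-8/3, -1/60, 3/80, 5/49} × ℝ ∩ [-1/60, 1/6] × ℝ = {3/80, 5/49} × {-5/2, -3/79, 1/45, 1/7, 7⋅√11}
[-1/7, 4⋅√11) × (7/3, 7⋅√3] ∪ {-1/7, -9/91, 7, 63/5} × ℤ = ({-1/7, -9/91, 7, 63/5} × ℤ) ∪ ([-1/7, 4⋅√11) × (7/3, 7⋅√3])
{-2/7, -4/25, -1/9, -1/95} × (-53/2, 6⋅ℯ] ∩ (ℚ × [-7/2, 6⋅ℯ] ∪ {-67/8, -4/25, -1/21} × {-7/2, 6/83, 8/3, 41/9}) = {-2/7, -4/25, -1/9, -1/95} × [-7/2, 6⋅ℯ]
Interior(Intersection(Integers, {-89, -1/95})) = EmptySet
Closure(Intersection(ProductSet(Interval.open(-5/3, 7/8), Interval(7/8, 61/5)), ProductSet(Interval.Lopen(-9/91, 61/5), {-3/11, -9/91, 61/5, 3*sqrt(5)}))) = ProductSet(Interval(-9/91, 7/8), {61/5, 3*sqrt(5)})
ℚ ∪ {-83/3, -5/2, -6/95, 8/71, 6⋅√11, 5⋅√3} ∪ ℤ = ℚ ∪ {6⋅√11, 5⋅√3}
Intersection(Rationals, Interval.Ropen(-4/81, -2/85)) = Intersection(Interval.Ropen(-4/81, -2/85), Rationals)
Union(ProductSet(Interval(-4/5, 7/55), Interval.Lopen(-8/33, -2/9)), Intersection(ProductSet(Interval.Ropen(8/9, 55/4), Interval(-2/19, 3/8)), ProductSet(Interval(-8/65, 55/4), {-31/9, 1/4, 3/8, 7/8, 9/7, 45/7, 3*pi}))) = Union(ProductSet(Interval(-4/5, 7/55), Interval.Lopen(-8/33, -2/9)), ProductSet(Interval.Ropen(8/9, 55/4), {1/4, 3/8}))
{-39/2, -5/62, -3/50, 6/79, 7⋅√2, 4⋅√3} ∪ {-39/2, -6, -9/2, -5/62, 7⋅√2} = {-39/2, -6, -9/2, -5/62, -3/50, 6/79, 7⋅√2, 4⋅√3}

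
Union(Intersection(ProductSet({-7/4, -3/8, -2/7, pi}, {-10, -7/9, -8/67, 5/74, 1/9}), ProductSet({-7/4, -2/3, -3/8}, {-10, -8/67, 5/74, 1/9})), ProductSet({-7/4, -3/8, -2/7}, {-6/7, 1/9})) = Union(ProductSet({-7/4, -3/8}, {-10, -8/67, 5/74, 1/9}), ProductSet({-7/4, -3/8, -2/7}, {-6/7, 1/9}))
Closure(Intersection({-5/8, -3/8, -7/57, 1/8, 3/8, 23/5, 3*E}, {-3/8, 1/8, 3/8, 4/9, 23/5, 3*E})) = {-3/8, 1/8, 3/8, 23/5, 3*E}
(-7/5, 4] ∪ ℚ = ℚ ∪ [-7/5, 4]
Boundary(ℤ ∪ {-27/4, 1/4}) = ℤ ∪ {-27/4, 1/4}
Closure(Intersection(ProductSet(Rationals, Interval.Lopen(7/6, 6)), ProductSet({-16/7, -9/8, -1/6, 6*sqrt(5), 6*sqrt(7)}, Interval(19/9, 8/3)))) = ProductSet({-16/7, -9/8, -1/6}, Interval(19/9, 8/3))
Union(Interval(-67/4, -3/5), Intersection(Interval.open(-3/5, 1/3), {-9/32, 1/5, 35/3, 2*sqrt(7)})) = Union({-9/32, 1/5}, Interval(-67/4, -3/5))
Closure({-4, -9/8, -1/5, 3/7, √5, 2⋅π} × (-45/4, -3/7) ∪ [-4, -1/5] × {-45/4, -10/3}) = ([-4, -1/5] × {-45/4, -10/3}) ∪ ({-4, -9/8, -1/5, 3/7, √5, 2⋅π} × [-45/4, -3/7])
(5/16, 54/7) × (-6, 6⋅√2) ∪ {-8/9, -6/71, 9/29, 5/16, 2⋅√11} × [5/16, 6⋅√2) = ((5/16, 54/7) × (-6, 6⋅√2)) ∪ ({-8/9, -6/71, 9/29, 5/16, 2⋅√11} × [5/16, 6⋅√2))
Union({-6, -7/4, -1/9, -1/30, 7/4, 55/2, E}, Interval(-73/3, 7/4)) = Union({55/2, E}, Interval(-73/3, 7/4))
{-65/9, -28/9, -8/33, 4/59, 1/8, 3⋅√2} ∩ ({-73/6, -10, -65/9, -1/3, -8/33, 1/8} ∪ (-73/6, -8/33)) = {-65/9, -28/9, -8/33, 1/8}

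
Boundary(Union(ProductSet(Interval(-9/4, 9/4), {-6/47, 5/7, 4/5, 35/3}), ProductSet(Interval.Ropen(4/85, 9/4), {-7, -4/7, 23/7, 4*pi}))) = Union(ProductSet(Interval(-9/4, 9/4), {-6/47, 5/7, 4/5, 35/3}), ProductSet(Interval(4/85, 9/4), {-7, -4/7, 23/7, 4*pi}))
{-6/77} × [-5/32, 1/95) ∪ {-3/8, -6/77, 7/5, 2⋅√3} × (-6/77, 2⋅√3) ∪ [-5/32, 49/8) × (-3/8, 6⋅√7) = ([-5/32, 49/8) × (-3/8, 6⋅√7)) ∪ ({-3/8, -6/77, 7/5, 2⋅√3} × (-6/77, 2⋅√3))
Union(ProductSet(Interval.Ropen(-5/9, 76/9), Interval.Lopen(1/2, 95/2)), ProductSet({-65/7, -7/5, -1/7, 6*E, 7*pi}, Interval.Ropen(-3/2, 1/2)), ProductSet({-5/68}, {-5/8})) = Union(ProductSet({-5/68}, {-5/8}), ProductSet({-65/7, -7/5, -1/7, 6*E, 7*pi}, Interval.Ropen(-3/2, 1/2)), ProductSet(Interval.Ropen(-5/9, 76/9), Interval.Lopen(1/2, 95/2)))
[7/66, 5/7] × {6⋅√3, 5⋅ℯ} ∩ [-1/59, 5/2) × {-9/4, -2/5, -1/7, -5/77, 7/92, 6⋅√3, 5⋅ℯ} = [7/66, 5/7] × {6⋅√3, 5⋅ℯ}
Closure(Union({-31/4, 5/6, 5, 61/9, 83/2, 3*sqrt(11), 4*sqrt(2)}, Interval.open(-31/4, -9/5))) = Union({5/6, 5, 61/9, 83/2, 3*sqrt(11), 4*sqrt(2)}, Interval(-31/4, -9/5))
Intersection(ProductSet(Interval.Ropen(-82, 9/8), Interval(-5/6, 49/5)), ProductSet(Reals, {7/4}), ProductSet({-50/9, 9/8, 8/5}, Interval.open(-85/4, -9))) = EmptySet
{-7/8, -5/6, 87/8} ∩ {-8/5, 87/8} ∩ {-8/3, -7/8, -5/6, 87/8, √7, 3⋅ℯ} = {87/8}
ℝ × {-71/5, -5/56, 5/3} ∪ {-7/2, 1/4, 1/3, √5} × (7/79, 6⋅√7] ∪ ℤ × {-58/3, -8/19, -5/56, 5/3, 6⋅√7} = (ℝ × {-71/5, -5/56, 5/3}) ∪ (ℤ × {-58/3, -8/19, -5/56, 5/3, 6⋅√7}) ∪ ({-7/2, 1/4, 1/3, √5} × (7/79, 6⋅√7])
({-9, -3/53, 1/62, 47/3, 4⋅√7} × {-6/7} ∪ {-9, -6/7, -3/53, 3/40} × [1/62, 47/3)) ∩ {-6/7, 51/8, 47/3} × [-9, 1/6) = ({47/3} × {-6/7}) ∪ ({-6/7} × [1/62, 1/6))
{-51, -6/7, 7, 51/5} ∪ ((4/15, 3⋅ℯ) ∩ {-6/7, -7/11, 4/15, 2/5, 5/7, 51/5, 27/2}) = {-51, -6/7, 2/5, 5/7, 7, 51/5}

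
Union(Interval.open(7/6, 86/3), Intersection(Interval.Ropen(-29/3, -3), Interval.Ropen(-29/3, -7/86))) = Union(Interval.Ropen(-29/3, -3), Interval.open(7/6, 86/3))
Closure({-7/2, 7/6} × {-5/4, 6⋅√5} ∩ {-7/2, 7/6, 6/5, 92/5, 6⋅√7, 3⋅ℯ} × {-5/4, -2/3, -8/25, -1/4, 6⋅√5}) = {-7/2, 7/6} × {-5/4, 6⋅√5}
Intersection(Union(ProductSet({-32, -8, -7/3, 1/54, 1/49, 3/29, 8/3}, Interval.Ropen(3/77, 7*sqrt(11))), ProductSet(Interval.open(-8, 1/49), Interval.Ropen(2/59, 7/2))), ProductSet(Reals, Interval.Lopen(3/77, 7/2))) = Union(ProductSet({-32, -8, -7/3, 1/54, 1/49, 3/29, 8/3}, Interval.Lopen(3/77, 7/2)), ProductSet(Interval.open(-8, 1/49), Interval.open(3/77, 7/2)))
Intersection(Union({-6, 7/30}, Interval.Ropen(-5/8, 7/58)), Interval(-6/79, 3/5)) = Union({7/30}, Interval.Ropen(-6/79, 7/58))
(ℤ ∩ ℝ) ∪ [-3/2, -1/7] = ℤ ∪ [-3/2, -1/7]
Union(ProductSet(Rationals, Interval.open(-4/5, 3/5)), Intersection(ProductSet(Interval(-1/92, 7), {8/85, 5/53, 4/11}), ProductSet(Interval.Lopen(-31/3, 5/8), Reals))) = Union(ProductSet(Interval(-1/92, 5/8), {8/85, 5/53, 4/11}), ProductSet(Rationals, Interval.open(-4/5, 3/5)))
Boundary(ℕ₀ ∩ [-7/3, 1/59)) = {0}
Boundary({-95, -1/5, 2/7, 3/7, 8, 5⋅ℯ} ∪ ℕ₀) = {-95, -1/5, 2/7, 3/7, 5⋅ℯ} ∪ ℕ₀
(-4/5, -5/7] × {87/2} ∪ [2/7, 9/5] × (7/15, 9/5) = ((-4/5, -5/7] × {87/2}) ∪ ([2/7, 9/5] × (7/15, 9/5))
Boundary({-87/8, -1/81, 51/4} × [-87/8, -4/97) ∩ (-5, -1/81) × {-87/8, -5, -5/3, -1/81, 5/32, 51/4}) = ∅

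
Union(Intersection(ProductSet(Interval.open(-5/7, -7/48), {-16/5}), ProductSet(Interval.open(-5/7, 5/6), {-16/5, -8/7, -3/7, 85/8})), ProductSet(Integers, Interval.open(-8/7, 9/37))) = Union(ProductSet(Integers, Interval.open(-8/7, 9/37)), ProductSet(Interval.open(-5/7, -7/48), {-16/5}))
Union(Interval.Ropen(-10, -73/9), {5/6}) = Union({5/6}, Interval.Ropen(-10, -73/9))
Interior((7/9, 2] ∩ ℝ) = (7/9, 2)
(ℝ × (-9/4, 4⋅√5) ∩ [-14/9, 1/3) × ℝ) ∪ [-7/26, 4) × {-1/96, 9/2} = ([-7/26, 4) × {-1/96, 9/2}) ∪ ([-14/9, 1/3) × (-9/4, 4⋅√5))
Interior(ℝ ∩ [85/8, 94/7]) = (85/8, 94/7)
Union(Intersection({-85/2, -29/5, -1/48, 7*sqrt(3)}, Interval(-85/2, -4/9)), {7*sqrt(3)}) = {-85/2, -29/5, 7*sqrt(3)}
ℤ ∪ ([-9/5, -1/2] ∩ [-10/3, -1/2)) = ℤ ∪ [-9/5, -1/2)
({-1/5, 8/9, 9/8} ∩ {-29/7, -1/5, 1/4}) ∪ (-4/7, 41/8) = (-4/7, 41/8)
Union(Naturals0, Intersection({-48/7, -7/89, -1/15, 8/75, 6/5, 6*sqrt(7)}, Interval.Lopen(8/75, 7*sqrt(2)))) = Union({6/5}, Naturals0)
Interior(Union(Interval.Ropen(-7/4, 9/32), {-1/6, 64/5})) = Interval.open(-7/4, 9/32)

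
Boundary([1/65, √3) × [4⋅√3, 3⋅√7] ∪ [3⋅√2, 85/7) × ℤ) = ([3⋅√2, 85/7] × ℤ) ∪ ({1/65, √3} × [4⋅√3, 3⋅√7]) ∪ ([1/65, √3] × {4⋅√3, 3⋅√7})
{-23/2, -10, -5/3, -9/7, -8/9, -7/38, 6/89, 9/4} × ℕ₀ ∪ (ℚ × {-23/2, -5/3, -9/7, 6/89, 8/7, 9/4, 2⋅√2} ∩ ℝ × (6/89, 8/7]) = (ℚ × {8/7}) ∪ ({-23/2, -10, -5/3, -9/7, -8/9, -7/38, 6/89, 9/4} × ℕ₀)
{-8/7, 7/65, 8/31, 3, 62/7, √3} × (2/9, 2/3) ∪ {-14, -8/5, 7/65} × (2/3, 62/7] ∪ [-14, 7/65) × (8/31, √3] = ({-14, -8/5, 7/65} × (2/3, 62/7]) ∪ ([-14, 7/65) × (8/31, √3]) ∪ ({-8/7, 7/65, 8/31, 3, 62/7, √3} × (2/9, 2/3))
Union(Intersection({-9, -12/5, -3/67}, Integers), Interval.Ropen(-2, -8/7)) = Union({-9}, Interval.Ropen(-2, -8/7))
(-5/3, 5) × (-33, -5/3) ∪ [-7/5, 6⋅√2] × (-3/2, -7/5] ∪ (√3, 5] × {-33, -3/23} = ((-5/3, 5) × (-33, -5/3)) ∪ ((√3, 5] × {-33, -3/23}) ∪ ([-7/5, 6⋅√2] × (-3/2, -7/5])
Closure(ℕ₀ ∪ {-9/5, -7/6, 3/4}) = {-9/5, -7/6, 3/4} ∪ ℕ₀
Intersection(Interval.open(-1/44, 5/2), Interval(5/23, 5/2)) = Interval.Ropen(5/23, 5/2)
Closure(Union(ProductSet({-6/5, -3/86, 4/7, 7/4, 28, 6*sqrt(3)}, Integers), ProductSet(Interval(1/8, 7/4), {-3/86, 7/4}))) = Union(ProductSet({-6/5, -3/86, 4/7, 7/4, 28, 6*sqrt(3)}, Integers), ProductSet(Interval(1/8, 7/4), {-3/86, 7/4}))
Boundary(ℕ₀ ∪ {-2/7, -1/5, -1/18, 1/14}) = {-2/7, -1/5, -1/18, 1/14} ∪ ℕ₀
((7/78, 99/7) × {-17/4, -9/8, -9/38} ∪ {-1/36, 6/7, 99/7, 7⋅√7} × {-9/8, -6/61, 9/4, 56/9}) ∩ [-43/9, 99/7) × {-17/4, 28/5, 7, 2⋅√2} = (7/78, 99/7) × {-17/4}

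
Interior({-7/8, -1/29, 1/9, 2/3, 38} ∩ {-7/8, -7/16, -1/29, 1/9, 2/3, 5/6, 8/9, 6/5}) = ∅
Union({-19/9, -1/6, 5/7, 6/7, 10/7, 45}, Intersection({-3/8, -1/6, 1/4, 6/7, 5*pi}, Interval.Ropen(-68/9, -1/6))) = {-19/9, -3/8, -1/6, 5/7, 6/7, 10/7, 45}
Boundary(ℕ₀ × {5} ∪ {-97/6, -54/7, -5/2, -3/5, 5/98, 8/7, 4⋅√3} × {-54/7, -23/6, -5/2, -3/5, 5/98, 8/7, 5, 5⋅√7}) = (ℕ₀ × {5}) ∪ ({-97/6, -54/7, -5/2, -3/5, 5/98, 8/7, 4⋅√3} × {-54/7, -23/6, -5/2, -3/5, 5/98, 8/7, 5, 5⋅√7})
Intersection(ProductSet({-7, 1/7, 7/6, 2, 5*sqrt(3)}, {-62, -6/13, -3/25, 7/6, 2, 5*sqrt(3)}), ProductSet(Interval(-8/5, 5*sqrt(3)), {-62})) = ProductSet({1/7, 7/6, 2, 5*sqrt(3)}, {-62})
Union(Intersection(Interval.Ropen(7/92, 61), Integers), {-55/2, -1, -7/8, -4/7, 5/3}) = Union({-55/2, -1, -7/8, -4/7, 5/3}, Range(1, 61, 1))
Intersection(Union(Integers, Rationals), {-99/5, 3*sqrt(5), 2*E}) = {-99/5}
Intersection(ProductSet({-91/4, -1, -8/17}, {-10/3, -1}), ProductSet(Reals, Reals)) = ProductSet({-91/4, -1, -8/17}, {-10/3, -1})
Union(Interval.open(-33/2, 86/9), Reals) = Interval(-oo, oo)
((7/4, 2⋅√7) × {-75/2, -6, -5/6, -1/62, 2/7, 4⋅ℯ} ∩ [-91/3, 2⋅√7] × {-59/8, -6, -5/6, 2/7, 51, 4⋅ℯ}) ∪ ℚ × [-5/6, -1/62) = (ℚ × [-5/6, -1/62)) ∪ ((7/4, 2⋅√7) × {-6, -5/6, 2/7, 4⋅ℯ})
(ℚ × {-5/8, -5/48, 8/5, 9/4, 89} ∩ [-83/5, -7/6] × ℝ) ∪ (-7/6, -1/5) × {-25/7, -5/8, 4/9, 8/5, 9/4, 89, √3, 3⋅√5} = ((ℚ ∩ [-83/5, -7/6]) × {-5/8, -5/48, 8/5, 9/4, 89}) ∪ ((-7/6, -1/5) × {-25/7, -5/8, 4/9, 8/5, 9/4, 89, √3, 3⋅√5})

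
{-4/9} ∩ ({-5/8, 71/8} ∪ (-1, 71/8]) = {-4/9}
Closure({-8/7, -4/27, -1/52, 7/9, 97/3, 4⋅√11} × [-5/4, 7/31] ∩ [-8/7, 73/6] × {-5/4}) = {-8/7, -4/27, -1/52, 7/9} × {-5/4}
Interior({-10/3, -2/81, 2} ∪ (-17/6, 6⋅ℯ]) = (-17/6, 6⋅ℯ)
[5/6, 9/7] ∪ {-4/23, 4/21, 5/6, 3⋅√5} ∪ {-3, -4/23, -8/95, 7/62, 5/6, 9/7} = {-3, -4/23, -8/95, 7/62, 4/21, 3⋅√5} ∪ [5/6, 9/7]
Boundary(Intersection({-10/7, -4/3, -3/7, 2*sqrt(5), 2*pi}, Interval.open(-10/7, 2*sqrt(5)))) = {-4/3, -3/7}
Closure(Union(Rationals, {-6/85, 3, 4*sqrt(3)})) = Reals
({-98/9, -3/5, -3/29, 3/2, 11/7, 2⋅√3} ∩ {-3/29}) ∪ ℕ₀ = {-3/29} ∪ ℕ₀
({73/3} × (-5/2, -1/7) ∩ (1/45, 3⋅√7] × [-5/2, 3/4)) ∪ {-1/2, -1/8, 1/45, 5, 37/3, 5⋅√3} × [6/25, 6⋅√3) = {-1/2, -1/8, 1/45, 5, 37/3, 5⋅√3} × [6/25, 6⋅√3)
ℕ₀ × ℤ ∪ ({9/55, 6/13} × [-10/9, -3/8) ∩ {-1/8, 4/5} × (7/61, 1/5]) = ℕ₀ × ℤ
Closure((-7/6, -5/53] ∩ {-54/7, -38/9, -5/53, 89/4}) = {-5/53}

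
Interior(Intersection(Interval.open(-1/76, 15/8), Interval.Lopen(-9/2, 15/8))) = Interval.open(-1/76, 15/8)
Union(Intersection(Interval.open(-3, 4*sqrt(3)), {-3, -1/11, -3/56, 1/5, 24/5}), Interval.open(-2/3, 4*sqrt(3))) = Interval.open(-2/3, 4*sqrt(3))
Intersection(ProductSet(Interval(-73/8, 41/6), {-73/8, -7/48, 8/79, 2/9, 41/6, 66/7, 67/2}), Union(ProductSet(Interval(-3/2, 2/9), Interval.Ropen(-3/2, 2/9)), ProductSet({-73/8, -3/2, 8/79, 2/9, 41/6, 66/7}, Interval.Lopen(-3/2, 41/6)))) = Union(ProductSet({-73/8, -3/2, 8/79, 2/9, 41/6}, {-7/48, 8/79, 2/9, 41/6}), ProductSet(Interval(-3/2, 2/9), {-7/48, 8/79}))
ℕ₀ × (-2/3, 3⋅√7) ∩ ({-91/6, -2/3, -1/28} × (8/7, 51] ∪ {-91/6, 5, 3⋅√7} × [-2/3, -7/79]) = {5} × (-2/3, -7/79]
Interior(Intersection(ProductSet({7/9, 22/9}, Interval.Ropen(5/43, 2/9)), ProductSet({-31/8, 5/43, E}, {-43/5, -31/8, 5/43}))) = EmptySet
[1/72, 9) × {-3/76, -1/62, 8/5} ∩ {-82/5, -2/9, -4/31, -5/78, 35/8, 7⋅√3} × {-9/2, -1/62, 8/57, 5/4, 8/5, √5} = {35/8} × {-1/62, 8/5}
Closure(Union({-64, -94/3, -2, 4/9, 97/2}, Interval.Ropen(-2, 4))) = Union({-64, -94/3, 97/2}, Interval(-2, 4))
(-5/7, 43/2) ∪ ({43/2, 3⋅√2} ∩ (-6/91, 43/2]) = (-5/7, 43/2]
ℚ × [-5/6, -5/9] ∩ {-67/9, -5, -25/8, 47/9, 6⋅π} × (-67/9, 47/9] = {-67/9, -5, -25/8, 47/9} × [-5/6, -5/9]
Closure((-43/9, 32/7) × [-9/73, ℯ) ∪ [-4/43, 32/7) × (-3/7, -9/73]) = ({-43/9, 32/7} × [-9/73, ℯ]) ∪ ({-4/43, 32/7} × [-3/7, -9/73]) ∪ ([-43/9, 32/7] × {-9/73, ℯ}) ∪ ([-4/43, 32/7] × {-3/7, -9/73}) ∪ ((-43/9, 32/7) × [-9/73, ℯ)) ∪ ([-4/43, 32/7) × (-3/7, -9/73])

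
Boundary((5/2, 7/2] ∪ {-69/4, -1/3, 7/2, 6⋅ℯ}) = {-69/4, -1/3, 5/2, 7/2, 6⋅ℯ}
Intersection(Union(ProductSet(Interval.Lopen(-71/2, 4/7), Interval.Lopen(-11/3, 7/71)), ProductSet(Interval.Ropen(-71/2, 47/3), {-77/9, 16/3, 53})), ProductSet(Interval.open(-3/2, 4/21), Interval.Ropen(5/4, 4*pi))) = ProductSet(Interval.open(-3/2, 4/21), {16/3})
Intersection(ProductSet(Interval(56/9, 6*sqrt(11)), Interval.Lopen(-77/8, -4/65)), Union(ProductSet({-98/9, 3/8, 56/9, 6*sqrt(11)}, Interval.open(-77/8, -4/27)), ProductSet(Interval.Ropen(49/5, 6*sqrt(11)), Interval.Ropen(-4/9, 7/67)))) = Union(ProductSet({56/9, 6*sqrt(11)}, Interval.open(-77/8, -4/27)), ProductSet(Interval.Ropen(49/5, 6*sqrt(11)), Interval(-4/9, -4/65)))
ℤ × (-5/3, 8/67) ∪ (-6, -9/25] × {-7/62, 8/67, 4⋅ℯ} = (ℤ × (-5/3, 8/67)) ∪ ((-6, -9/25] × {-7/62, 8/67, 4⋅ℯ})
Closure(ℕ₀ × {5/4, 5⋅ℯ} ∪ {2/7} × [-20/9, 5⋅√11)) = (ℕ₀ × {5/4, 5⋅ℯ}) ∪ ({2/7} × [-20/9, 5⋅√11])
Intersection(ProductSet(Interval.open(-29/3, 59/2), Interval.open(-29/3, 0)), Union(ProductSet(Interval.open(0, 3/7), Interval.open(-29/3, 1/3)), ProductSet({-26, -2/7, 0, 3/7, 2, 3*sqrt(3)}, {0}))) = ProductSet(Interval.open(0, 3/7), Interval.open(-29/3, 0))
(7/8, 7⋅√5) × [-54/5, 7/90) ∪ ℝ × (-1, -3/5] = (ℝ × (-1, -3/5]) ∪ ((7/8, 7⋅√5) × [-54/5, 7/90))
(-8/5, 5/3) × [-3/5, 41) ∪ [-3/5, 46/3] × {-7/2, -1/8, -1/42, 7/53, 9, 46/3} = ((-8/5, 5/3) × [-3/5, 41)) ∪ ([-3/5, 46/3] × {-7/2, -1/8, -1/42, 7/53, 9, 46/3})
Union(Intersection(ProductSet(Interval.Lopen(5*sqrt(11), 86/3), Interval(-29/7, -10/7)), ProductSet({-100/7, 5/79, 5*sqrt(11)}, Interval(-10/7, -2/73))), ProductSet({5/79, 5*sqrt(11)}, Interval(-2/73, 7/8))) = ProductSet({5/79, 5*sqrt(11)}, Interval(-2/73, 7/8))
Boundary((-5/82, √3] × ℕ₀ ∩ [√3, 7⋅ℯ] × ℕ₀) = {√3} × ℕ₀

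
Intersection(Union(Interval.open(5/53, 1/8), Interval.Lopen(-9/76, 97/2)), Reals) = Interval.Lopen(-9/76, 97/2)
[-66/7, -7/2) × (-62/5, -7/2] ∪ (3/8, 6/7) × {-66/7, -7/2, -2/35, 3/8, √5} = ([-66/7, -7/2) × (-62/5, -7/2]) ∪ ((3/8, 6/7) × {-66/7, -7/2, -2/35, 3/8, √5})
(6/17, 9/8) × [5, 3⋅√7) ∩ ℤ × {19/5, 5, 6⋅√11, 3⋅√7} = {1} × {5}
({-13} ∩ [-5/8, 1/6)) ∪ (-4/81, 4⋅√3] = (-4/81, 4⋅√3]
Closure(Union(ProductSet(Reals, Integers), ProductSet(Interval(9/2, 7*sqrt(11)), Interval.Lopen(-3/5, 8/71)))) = Union(ProductSet(Interval(-oo, oo), Integers), ProductSet(Interval(9/2, 7*sqrt(11)), Interval(-3/5, 8/71)))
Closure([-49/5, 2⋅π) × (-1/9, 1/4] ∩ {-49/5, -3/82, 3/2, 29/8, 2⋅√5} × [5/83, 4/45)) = {-49/5, -3/82, 3/2, 29/8, 2⋅√5} × [5/83, 4/45]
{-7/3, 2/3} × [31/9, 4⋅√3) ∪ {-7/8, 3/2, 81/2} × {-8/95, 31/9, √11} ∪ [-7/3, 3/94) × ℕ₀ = ([-7/3, 3/94) × ℕ₀) ∪ ({-7/8, 3/2, 81/2} × {-8/95, 31/9, √11}) ∪ ({-7/3, 2/3} × [31/9, 4⋅√3))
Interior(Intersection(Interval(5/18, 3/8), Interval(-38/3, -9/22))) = EmptySet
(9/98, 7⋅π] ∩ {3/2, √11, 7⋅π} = {3/2, √11, 7⋅π}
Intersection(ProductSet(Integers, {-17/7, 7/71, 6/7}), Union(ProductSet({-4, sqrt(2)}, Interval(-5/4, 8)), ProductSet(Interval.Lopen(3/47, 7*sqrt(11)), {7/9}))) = ProductSet({-4}, {7/71, 6/7})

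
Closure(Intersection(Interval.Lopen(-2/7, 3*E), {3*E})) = {3*E}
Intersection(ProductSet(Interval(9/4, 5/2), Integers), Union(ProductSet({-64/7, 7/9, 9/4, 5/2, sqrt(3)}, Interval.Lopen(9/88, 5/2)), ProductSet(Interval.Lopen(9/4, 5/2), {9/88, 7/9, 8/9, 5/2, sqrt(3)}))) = ProductSet({9/4, 5/2}, Range(1, 3, 1))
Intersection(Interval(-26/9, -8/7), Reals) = Interval(-26/9, -8/7)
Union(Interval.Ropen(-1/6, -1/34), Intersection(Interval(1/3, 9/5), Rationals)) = Union(Intersection(Interval(1/3, 9/5), Rationals), Interval.Ropen(-1/6, -1/34))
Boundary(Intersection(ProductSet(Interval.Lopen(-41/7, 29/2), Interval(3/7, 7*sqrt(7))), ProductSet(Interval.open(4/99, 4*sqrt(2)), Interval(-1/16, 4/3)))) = Union(ProductSet({4/99, 4*sqrt(2)}, Interval(3/7, 4/3)), ProductSet(Interval(4/99, 4*sqrt(2)), {3/7, 4/3}))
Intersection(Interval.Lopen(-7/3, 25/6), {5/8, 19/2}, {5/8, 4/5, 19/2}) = {5/8}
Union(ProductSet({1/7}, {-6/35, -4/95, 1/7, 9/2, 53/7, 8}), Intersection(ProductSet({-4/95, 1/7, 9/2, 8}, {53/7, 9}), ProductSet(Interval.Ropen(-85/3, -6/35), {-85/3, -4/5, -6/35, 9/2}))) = ProductSet({1/7}, {-6/35, -4/95, 1/7, 9/2, 53/7, 8})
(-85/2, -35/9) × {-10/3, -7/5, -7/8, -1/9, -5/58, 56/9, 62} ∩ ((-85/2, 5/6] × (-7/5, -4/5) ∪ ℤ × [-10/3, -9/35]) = ((-85/2, -35/9) × {-7/8}) ∪ ({-42, -41, …, -4} × {-10/3, -7/5, -7/8})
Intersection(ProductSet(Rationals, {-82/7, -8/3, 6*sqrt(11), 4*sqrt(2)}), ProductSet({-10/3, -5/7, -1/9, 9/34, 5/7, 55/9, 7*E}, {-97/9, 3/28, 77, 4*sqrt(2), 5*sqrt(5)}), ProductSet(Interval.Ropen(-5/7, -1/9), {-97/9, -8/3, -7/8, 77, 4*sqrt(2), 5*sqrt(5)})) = ProductSet({-5/7}, {4*sqrt(2)})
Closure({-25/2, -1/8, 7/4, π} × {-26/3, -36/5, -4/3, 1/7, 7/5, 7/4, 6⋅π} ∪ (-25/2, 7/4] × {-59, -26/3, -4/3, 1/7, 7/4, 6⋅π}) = ([-25/2, 7/4] × {-59, -26/3, -4/3, 1/7, 7/4, 6⋅π}) ∪ ({-25/2, -1/8, 7/4, π} × {-26/3, -36/5, -4/3, 1/7, 7/5, 7/4, 6⋅π})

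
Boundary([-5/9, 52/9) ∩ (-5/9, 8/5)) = {-5/9, 8/5}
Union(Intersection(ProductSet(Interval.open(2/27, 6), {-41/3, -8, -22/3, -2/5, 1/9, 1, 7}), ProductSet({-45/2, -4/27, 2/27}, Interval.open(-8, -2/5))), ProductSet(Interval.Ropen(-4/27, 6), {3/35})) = ProductSet(Interval.Ropen(-4/27, 6), {3/35})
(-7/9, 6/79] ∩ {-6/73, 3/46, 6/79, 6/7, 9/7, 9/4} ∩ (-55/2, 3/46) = {-6/73}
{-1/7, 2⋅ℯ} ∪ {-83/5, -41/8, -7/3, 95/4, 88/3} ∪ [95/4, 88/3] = {-83/5, -41/8, -7/3, -1/7, 2⋅ℯ} ∪ [95/4, 88/3]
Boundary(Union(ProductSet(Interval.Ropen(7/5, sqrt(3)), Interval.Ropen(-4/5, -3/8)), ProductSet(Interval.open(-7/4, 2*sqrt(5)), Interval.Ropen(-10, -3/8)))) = Union(ProductSet({-7/4, 2*sqrt(5)}, Interval(-10, -3/8)), ProductSet(Interval(-7/4, 2*sqrt(5)), {-10, -3/8}))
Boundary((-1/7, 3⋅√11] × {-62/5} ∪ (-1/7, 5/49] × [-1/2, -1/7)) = ({-1/7, 5/49} × [-1/2, -1/7]) ∪ ([-1/7, 5/49] × {-1/2, -1/7}) ∪ ([-1/7, 3⋅√11] × {-62/5})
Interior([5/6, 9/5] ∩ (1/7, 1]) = (5/6, 1)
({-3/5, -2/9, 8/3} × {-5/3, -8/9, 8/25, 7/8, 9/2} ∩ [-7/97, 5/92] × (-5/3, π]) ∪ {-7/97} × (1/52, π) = {-7/97} × (1/52, π)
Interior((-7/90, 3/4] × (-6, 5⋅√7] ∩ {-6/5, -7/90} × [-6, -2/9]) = ∅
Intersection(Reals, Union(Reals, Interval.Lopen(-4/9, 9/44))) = Reals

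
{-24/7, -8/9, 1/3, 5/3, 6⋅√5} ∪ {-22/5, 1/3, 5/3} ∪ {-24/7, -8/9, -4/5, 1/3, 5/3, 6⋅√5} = {-22/5, -24/7, -8/9, -4/5, 1/3, 5/3, 6⋅√5}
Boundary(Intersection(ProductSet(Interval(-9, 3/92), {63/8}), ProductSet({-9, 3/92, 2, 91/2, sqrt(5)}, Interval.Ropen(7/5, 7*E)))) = ProductSet({-9, 3/92}, {63/8})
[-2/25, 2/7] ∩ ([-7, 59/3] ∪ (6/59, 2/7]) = [-2/25, 2/7]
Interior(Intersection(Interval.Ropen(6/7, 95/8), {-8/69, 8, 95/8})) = EmptySet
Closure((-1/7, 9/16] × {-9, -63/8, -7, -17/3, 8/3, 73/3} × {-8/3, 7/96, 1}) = [-1/7, 9/16] × {-9, -63/8, -7, -17/3, 8/3, 73/3} × {-8/3, 7/96, 1}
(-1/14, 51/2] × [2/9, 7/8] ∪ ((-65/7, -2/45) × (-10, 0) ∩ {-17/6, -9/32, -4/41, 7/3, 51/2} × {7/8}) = (-1/14, 51/2] × [2/9, 7/8]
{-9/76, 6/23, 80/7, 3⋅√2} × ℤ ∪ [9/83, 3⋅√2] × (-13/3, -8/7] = ({-9/76, 6/23, 80/7, 3⋅√2} × ℤ) ∪ ([9/83, 3⋅√2] × (-13/3, -8/7])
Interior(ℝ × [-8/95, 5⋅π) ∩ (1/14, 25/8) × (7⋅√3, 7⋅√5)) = (1/14, 25/8) × (7⋅√3, 7⋅√5)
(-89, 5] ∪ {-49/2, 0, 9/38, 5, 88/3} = (-89, 5] ∪ {88/3}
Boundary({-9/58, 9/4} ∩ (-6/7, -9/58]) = {-9/58}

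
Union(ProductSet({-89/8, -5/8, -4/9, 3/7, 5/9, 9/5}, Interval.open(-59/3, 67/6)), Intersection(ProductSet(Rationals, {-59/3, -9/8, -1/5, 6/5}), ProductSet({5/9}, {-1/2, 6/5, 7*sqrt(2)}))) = ProductSet({-89/8, -5/8, -4/9, 3/7, 5/9, 9/5}, Interval.open(-59/3, 67/6))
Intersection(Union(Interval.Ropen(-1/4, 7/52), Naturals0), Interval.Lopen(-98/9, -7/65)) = Interval(-1/4, -7/65)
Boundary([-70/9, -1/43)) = {-70/9, -1/43}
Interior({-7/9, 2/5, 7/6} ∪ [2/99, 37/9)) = (2/99, 37/9)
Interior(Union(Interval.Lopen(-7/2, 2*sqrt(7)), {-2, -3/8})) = Interval.open(-7/2, 2*sqrt(7))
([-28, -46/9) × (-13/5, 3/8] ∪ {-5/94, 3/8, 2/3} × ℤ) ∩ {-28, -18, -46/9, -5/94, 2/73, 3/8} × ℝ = ({-5/94, 3/8} × ℤ) ∪ ({-28, -18} × (-13/5, 3/8])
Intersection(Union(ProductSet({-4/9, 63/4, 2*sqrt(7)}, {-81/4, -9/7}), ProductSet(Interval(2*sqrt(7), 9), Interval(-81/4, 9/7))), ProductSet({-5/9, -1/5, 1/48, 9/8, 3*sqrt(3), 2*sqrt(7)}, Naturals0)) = ProductSet({2*sqrt(7)}, Range(0, 2, 1))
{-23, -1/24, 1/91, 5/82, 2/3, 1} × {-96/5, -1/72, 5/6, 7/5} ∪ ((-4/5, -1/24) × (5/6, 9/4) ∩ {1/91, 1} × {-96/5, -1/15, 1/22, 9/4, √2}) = {-23, -1/24, 1/91, 5/82, 2/3, 1} × {-96/5, -1/72, 5/6, 7/5}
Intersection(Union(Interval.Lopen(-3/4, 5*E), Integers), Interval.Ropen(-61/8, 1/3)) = Union(Interval.open(-3/4, 1/3), Range(-7, 1, 1))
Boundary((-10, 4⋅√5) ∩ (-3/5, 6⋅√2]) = {-3/5, 6⋅√2}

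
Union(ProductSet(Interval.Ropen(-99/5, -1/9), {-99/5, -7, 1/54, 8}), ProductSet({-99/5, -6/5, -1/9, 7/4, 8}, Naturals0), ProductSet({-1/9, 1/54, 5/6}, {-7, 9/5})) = Union(ProductSet({-1/9, 1/54, 5/6}, {-7, 9/5}), ProductSet({-99/5, -6/5, -1/9, 7/4, 8}, Naturals0), ProductSet(Interval.Ropen(-99/5, -1/9), {-99/5, -7, 1/54, 8}))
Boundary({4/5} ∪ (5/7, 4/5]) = {5/7, 4/5}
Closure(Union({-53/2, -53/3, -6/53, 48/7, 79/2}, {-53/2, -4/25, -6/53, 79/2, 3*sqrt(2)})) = {-53/2, -53/3, -4/25, -6/53, 48/7, 79/2, 3*sqrt(2)}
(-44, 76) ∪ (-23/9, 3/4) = (-44, 76)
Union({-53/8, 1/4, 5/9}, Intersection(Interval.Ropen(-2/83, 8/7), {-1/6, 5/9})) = {-53/8, 1/4, 5/9}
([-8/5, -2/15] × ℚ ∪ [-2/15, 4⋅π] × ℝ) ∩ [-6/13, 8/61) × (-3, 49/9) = ([-2/15, 8/61) × (-3, 49/9)) ∪ ([-6/13, -2/15] × (ℚ ∩ (-3, 49/9)))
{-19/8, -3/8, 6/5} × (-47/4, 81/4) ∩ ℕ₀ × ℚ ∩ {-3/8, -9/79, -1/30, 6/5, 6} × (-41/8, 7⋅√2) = ∅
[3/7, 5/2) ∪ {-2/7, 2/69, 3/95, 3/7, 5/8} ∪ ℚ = ℚ ∪ [3/7, 5/2]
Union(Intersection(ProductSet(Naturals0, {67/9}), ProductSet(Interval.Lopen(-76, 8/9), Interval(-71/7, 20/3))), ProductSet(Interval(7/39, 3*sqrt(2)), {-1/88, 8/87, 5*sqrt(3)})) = ProductSet(Interval(7/39, 3*sqrt(2)), {-1/88, 8/87, 5*sqrt(3)})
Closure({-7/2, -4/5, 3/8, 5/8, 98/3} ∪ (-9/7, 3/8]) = {-7/2, 5/8, 98/3} ∪ [-9/7, 3/8]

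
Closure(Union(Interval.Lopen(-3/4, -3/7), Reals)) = Interval(-oo, oo)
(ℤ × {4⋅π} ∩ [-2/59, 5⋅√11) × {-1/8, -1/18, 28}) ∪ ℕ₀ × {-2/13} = ℕ₀ × {-2/13}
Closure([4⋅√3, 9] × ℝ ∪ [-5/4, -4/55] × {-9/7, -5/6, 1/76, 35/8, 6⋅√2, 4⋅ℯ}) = ([4⋅√3, 9] × ℝ) ∪ ([-5/4, -4/55] × {-9/7, -5/6, 1/76, 35/8, 6⋅√2, 4⋅ℯ})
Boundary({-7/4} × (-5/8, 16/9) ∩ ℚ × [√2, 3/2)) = {-7/4} × [√2, 3/2]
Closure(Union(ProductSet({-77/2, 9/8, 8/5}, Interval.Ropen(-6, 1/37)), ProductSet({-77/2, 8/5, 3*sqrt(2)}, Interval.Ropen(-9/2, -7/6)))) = Union(ProductSet({-77/2, 9/8, 8/5}, Interval(-6, 1/37)), ProductSet({-77/2, 8/5, 3*sqrt(2)}, Interval(-9/2, -7/6)))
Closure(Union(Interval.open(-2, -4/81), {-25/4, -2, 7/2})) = Union({-25/4, 7/2}, Interval(-2, -4/81))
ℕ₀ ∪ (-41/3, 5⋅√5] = (-41/3, 5⋅√5] ∪ ℕ₀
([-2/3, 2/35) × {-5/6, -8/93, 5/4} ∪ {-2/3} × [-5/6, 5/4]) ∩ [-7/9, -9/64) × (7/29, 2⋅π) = ({-2/3} × (7/29, 5/4]) ∪ ([-2/3, -9/64) × {5/4})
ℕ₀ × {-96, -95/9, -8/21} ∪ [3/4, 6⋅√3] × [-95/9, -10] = (ℕ₀ × {-96, -95/9, -8/21}) ∪ ([3/4, 6⋅√3] × [-95/9, -10])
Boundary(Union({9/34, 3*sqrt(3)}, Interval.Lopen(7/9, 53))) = {9/34, 7/9, 53}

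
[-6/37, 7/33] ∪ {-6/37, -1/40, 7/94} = [-6/37, 7/33]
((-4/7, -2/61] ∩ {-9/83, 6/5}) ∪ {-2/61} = {-9/83, -2/61}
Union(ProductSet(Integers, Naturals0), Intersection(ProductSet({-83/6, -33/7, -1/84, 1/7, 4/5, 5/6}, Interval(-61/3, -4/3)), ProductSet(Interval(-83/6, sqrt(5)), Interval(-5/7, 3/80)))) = ProductSet(Integers, Naturals0)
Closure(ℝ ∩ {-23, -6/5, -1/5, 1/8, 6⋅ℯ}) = {-23, -6/5, -1/5, 1/8, 6⋅ℯ}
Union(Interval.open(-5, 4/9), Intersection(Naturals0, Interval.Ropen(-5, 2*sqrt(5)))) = Union(Interval.open(-5, 4/9), Range(0, 5, 1))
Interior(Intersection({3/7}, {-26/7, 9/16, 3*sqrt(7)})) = EmptySet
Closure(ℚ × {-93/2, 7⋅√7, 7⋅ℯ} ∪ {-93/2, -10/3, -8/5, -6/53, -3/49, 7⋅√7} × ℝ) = (ℝ × {-93/2, 7⋅√7, 7⋅ℯ}) ∪ ({-93/2, -10/3, -8/5, -6/53, -3/49, 7⋅√7} × ℝ)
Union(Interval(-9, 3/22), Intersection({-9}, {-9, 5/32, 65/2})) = Interval(-9, 3/22)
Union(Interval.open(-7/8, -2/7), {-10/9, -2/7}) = Union({-10/9}, Interval.Lopen(-7/8, -2/7))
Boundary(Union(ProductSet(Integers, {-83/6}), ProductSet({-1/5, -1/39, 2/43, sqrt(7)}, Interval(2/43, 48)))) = Union(ProductSet({-1/5, -1/39, 2/43, sqrt(7)}, Interval(2/43, 48)), ProductSet(Integers, {-83/6}))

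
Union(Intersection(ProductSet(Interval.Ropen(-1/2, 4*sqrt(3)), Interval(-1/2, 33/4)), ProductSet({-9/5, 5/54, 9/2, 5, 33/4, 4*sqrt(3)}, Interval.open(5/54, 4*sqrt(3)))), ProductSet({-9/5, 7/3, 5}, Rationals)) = Union(ProductSet({-9/5, 7/3, 5}, Rationals), ProductSet({5/54, 9/2, 5}, Interval.open(5/54, 4*sqrt(3))))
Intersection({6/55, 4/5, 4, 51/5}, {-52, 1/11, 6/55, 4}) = {6/55, 4}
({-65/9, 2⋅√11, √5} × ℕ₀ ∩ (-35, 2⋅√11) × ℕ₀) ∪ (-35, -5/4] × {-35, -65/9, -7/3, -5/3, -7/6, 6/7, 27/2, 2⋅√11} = ({-65/9, √5} × ℕ₀) ∪ ((-35, -5/4] × {-35, -65/9, -7/3, -5/3, -7/6, 6/7, 27/2, 2⋅√11})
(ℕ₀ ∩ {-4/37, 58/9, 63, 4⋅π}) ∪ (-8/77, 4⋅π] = (-8/77, 4⋅π] ∪ {63}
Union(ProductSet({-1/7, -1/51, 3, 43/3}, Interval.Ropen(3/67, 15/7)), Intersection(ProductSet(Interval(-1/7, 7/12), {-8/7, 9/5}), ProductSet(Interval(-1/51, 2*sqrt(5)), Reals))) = Union(ProductSet({-1/7, -1/51, 3, 43/3}, Interval.Ropen(3/67, 15/7)), ProductSet(Interval(-1/51, 7/12), {-8/7, 9/5}))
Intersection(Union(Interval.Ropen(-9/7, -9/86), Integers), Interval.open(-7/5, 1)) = Union(Interval.Ropen(-9/7, -9/86), Range(-1, 1, 1))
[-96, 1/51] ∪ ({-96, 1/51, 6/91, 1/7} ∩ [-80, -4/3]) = [-96, 1/51]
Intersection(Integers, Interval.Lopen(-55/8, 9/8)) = Range(-6, 2, 1)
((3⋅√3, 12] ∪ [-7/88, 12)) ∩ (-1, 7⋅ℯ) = [-7/88, 12]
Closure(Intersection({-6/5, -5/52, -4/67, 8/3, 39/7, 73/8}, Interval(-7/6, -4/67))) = {-5/52, -4/67}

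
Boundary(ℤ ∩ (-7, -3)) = {-6, -5, -4}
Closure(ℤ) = ℤ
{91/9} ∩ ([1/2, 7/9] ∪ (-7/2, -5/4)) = ∅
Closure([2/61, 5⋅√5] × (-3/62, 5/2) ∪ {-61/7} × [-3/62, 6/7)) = ({-61/7} × [-3/62, 6/7]) ∪ ([2/61, 5⋅√5] × [-3/62, 5/2])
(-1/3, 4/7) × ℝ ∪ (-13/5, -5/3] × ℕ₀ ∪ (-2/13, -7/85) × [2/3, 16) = ((-13/5, -5/3] × ℕ₀) ∪ ((-1/3, 4/7) × ℝ)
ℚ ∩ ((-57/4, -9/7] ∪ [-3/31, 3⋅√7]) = (ℚ ∩ (-57/4, -9/7]) ∪ (ℚ ∩ [-3/31, 3⋅√7])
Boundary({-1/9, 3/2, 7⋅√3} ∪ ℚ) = ℝ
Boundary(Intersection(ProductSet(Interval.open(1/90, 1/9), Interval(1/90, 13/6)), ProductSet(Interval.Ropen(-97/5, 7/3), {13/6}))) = ProductSet(Interval(1/90, 1/9), {13/6})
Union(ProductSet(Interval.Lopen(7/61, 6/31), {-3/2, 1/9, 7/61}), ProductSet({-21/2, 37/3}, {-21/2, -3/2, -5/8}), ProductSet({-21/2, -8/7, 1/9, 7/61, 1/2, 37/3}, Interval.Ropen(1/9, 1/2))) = Union(ProductSet({-21/2, 37/3}, {-21/2, -3/2, -5/8}), ProductSet({-21/2, -8/7, 1/9, 7/61, 1/2, 37/3}, Interval.Ropen(1/9, 1/2)), ProductSet(Interval.Lopen(7/61, 6/31), {-3/2, 1/9, 7/61}))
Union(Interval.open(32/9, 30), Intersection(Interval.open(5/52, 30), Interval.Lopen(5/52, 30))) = Interval.open(5/52, 30)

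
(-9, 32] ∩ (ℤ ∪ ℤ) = {-8, -7, …, 32}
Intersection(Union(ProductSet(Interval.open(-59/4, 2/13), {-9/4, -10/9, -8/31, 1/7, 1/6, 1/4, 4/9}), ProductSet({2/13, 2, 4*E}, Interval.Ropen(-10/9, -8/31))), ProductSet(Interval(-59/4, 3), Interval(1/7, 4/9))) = ProductSet(Interval.open(-59/4, 2/13), {1/7, 1/6, 1/4, 4/9})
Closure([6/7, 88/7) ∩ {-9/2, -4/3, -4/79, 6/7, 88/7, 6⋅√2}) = {6/7, 6⋅√2}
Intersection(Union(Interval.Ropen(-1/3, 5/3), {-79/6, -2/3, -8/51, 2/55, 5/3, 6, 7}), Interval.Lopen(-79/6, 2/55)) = Union({-2/3}, Interval(-1/3, 2/55))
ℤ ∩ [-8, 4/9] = {-8, -7, …, 0}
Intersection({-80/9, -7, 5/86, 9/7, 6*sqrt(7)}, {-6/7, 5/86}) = {5/86}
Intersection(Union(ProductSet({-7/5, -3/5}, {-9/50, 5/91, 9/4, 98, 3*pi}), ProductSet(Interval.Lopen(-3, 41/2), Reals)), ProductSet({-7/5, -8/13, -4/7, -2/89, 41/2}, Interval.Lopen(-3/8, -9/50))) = ProductSet({-7/5, -8/13, -4/7, -2/89, 41/2}, Interval.Lopen(-3/8, -9/50))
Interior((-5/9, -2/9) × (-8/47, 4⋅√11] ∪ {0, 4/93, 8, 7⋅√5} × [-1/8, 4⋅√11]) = (-5/9, -2/9) × (-8/47, 4⋅√11)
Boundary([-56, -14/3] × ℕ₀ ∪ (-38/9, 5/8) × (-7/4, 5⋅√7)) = ({-38/9, 5/8} × [-7/4, 5⋅√7]) ∪ ([-38/9, 5/8] × {-7/4, 5⋅√7}) ∪ ([-56, -14/3] × (ℕ₀ ∪ (ℕ₀ \ (-7/4, 5⋅√7))))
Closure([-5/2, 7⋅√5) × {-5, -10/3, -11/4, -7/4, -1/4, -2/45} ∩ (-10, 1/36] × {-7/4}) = [-5/2, 1/36] × {-7/4}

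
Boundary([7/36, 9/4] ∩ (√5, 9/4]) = {9/4, √5}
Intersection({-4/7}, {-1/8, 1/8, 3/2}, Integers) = EmptySet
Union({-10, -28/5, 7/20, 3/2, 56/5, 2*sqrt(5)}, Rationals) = Union({2*sqrt(5)}, Rationals)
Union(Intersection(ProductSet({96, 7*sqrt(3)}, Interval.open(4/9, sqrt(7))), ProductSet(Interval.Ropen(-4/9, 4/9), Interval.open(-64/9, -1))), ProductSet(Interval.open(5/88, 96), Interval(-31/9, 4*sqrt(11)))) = ProductSet(Interval.open(5/88, 96), Interval(-31/9, 4*sqrt(11)))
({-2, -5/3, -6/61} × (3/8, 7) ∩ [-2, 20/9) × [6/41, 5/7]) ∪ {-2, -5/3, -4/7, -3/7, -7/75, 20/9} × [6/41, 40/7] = ({-2, -5/3, -6/61} × (3/8, 5/7]) ∪ ({-2, -5/3, -4/7, -3/7, -7/75, 20/9} × [6/41, 40/7])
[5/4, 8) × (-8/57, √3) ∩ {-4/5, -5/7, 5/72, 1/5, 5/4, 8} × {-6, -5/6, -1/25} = {5/4} × {-1/25}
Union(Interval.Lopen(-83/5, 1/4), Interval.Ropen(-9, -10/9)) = Interval.Lopen(-83/5, 1/4)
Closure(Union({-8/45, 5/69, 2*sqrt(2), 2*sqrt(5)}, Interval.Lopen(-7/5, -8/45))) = Union({5/69, 2*sqrt(2), 2*sqrt(5)}, Interval(-7/5, -8/45))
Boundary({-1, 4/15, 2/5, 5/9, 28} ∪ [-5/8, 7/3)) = {-1, -5/8, 7/3, 28}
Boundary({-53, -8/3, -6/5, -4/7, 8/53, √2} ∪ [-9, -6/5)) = {-53, -9, -6/5, -4/7, 8/53, √2}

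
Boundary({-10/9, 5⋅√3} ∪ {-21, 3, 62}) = {-21, -10/9, 3, 62, 5⋅√3}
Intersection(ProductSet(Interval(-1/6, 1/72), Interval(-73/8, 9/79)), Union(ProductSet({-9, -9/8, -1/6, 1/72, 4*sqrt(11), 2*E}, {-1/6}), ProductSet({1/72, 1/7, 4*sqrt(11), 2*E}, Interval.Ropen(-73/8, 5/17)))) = Union(ProductSet({1/72}, Interval(-73/8, 9/79)), ProductSet({-1/6, 1/72}, {-1/6}))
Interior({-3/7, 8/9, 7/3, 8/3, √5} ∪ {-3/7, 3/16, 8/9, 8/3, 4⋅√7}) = ∅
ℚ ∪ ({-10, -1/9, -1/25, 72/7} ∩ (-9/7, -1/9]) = ℚ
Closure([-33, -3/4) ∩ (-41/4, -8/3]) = [-41/4, -8/3]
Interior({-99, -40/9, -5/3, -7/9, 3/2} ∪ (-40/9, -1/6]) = (-40/9, -1/6)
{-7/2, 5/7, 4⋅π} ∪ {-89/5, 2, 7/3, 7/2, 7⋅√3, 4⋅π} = {-89/5, -7/2, 5/7, 2, 7/3, 7/2, 7⋅√3, 4⋅π}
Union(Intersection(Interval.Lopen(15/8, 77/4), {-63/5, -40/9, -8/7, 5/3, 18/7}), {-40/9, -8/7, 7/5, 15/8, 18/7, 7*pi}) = {-40/9, -8/7, 7/5, 15/8, 18/7, 7*pi}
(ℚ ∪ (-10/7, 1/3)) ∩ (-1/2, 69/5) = (-1/2, 1/3] ∪ (ℚ ∩ (-1/2, 69/5))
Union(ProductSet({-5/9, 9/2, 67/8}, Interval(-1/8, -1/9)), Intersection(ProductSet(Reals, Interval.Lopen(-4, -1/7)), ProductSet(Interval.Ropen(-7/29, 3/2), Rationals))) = Union(ProductSet({-5/9, 9/2, 67/8}, Interval(-1/8, -1/9)), ProductSet(Interval.Ropen(-7/29, 3/2), Intersection(Interval.Lopen(-4, -1/7), Rationals)))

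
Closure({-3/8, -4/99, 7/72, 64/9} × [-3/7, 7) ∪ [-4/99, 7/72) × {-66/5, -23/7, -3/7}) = ([-4/99, 7/72] × {-66/5, -23/7, -3/7}) ∪ ({-3/8, -4/99, 7/72, 64/9} × [-3/7, 7])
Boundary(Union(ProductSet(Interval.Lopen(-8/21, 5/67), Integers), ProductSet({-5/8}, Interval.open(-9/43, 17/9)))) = Union(ProductSet({-5/8}, Interval(-9/43, 17/9)), ProductSet(Interval(-8/21, 5/67), Integers))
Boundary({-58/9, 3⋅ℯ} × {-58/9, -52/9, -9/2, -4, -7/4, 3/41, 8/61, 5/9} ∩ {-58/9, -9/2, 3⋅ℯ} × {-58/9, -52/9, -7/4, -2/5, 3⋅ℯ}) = {-58/9, 3⋅ℯ} × {-58/9, -52/9, -7/4}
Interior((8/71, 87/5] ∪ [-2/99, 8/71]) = (-2/99, 87/5)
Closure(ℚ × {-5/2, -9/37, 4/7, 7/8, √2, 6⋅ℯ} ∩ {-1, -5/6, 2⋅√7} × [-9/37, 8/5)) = {-1, -5/6} × {-9/37, 4/7, 7/8, √2}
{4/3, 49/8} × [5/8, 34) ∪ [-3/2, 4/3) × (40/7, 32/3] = ({4/3, 49/8} × [5/8, 34)) ∪ ([-3/2, 4/3) × (40/7, 32/3])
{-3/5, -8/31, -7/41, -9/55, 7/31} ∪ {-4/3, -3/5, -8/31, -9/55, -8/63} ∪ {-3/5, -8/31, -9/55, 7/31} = {-4/3, -3/5, -8/31, -7/41, -9/55, -8/63, 7/31}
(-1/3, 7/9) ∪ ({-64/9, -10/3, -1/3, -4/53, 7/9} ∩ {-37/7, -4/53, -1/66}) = (-1/3, 7/9)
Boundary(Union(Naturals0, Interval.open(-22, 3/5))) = Union(Complement(Naturals0, Interval.open(-22, 3/5)), {-22, 3/5})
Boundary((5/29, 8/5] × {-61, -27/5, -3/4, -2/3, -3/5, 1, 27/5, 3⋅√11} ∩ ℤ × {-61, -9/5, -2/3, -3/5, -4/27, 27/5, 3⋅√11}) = {1} × {-61, -2/3, -3/5, 27/5, 3⋅√11}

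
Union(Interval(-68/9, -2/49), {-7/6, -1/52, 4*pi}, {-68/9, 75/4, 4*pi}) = Union({-1/52, 75/4, 4*pi}, Interval(-68/9, -2/49))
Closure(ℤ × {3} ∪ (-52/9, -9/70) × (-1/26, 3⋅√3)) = (ℤ × {3}) ∪ ({-52/9, -9/70} × [-1/26, 3⋅√3]) ∪ ([-52/9, -9/70] × {-1/26, 3⋅√3}) ∪ ((-52/9, -9/70) × (-1/26, 3⋅√3))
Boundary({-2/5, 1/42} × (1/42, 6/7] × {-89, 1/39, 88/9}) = {-2/5, 1/42} × [1/42, 6/7] × {-89, 1/39, 88/9}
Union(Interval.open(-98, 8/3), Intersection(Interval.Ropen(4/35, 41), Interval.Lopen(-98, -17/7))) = Interval.open(-98, 8/3)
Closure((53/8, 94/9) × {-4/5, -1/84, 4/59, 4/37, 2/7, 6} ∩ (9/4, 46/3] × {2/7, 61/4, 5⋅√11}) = [53/8, 94/9] × {2/7}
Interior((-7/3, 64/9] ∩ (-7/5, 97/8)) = (-7/5, 64/9)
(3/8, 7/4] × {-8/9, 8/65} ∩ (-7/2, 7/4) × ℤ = ∅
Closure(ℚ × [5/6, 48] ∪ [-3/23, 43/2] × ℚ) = ([-3/23, 43/2] × ℝ) ∪ (ℝ × [5/6, 48])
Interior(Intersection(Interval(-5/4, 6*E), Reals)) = Interval.open(-5/4, 6*E)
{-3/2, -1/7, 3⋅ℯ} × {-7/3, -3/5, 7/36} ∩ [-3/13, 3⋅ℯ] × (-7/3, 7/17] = {-1/7, 3⋅ℯ} × {-3/5, 7/36}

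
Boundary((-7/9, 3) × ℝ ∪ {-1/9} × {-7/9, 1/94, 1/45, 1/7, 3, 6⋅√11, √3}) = {-7/9, 3} × ℝ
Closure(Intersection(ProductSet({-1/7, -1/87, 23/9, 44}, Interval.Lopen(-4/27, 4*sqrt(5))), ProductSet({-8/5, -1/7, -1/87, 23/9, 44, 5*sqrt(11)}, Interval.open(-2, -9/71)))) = ProductSet({-1/7, -1/87, 23/9, 44}, Interval(-4/27, -9/71))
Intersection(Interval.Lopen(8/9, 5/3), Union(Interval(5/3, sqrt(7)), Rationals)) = Intersection(Interval.Lopen(8/9, 5/3), Rationals)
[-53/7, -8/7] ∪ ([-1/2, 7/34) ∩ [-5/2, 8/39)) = [-53/7, -8/7] ∪ [-1/2, 8/39)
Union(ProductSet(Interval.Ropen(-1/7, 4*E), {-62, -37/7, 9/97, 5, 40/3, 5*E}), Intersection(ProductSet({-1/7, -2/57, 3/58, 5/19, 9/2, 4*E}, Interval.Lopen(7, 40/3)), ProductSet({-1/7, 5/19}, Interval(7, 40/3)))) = Union(ProductSet({-1/7, 5/19}, Interval.Lopen(7, 40/3)), ProductSet(Interval.Ropen(-1/7, 4*E), {-62, -37/7, 9/97, 5, 40/3, 5*E}))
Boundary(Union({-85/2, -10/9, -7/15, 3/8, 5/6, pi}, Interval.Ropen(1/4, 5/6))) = {-85/2, -10/9, -7/15, 1/4, 5/6, pi}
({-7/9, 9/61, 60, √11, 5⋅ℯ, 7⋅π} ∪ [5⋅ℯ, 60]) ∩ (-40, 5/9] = {-7/9, 9/61}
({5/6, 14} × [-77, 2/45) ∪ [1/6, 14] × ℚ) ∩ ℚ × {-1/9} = (ℚ ∩ [1/6, 14]) × {-1/9}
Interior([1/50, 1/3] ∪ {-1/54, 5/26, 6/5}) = (1/50, 1/3)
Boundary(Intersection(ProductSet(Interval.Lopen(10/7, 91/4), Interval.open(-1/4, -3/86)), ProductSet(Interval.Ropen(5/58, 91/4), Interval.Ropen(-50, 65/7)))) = Union(ProductSet({10/7, 91/4}, Interval(-1/4, -3/86)), ProductSet(Interval(10/7, 91/4), {-1/4, -3/86}))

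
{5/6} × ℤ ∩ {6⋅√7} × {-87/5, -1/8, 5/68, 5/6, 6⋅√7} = ∅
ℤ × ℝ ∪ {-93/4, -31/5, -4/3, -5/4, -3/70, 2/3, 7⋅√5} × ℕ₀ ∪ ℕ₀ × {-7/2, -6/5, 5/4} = (ℤ × ℝ) ∪ ({-93/4, -31/5, -4/3, -5/4, -3/70, 2/3, 7⋅√5} × ℕ₀)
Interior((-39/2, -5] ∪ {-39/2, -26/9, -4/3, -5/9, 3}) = (-39/2, -5)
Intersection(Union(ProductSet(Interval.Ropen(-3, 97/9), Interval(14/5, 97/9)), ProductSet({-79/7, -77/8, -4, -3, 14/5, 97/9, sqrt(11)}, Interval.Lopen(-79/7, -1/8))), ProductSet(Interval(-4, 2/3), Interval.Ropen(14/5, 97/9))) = ProductSet(Interval(-3, 2/3), Interval.Ropen(14/5, 97/9))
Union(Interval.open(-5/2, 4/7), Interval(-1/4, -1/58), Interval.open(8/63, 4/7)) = Interval.open(-5/2, 4/7)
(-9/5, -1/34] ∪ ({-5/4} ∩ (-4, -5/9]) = (-9/5, -1/34]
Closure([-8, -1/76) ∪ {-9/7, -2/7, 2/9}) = [-8, -1/76] ∪ {2/9}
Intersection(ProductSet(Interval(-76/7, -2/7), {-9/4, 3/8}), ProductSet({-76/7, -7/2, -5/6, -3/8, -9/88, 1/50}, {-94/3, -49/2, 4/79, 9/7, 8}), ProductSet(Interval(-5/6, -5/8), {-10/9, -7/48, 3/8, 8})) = EmptySet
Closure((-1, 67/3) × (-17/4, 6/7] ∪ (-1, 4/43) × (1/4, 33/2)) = ({-1} × [1/4, 33/2]) ∪ ([-1, 4/43] × {33/2}) ∪ ([-1, 67/3] × {-17/4}) ∪ ({-1, 4/43} × [6/7, 33/2]) ∪ ({-1, 67/3} × [-17/4, 6/7]) ∪ ((-1, 4/43) × (1/4, 33/2)) ∪ ((-1, 67/3) × (-17/4, 6/7]) ∪ (({-1} ∪ [4/43, 67/3]) × {-17/4, 6/7})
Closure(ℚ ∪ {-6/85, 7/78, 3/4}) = ℝ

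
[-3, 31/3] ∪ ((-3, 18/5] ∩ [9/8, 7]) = [-3, 31/3]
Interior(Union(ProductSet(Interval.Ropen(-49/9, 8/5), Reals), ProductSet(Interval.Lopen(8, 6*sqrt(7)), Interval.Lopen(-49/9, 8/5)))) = Union(ProductSet(Interval.open(-49/9, 8/5), Reals), ProductSet(Interval.open(8, 6*sqrt(7)), Interval.open(-49/9, 8/5)))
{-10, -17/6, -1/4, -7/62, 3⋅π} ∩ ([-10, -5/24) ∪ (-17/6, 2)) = {-10, -17/6, -1/4, -7/62}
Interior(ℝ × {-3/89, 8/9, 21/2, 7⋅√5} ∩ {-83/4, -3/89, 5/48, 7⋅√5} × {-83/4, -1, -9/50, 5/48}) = ∅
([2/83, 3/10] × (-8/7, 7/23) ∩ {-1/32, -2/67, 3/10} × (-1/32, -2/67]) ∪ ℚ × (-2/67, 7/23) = (ℚ × (-2/67, 7/23)) ∪ ({3/10} × (-1/32, -2/67])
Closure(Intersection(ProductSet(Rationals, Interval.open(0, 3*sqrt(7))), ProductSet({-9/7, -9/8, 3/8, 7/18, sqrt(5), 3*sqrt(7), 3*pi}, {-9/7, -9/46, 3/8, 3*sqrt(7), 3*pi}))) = ProductSet({-9/7, -9/8, 3/8, 7/18}, {3/8})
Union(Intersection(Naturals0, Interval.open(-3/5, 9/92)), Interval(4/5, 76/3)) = Union(Interval(4/5, 76/3), Range(0, 1, 1))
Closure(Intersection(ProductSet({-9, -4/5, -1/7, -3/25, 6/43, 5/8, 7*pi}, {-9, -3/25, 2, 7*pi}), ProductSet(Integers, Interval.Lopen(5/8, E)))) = ProductSet({-9}, {2})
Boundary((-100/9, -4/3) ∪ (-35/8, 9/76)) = {-100/9, 9/76}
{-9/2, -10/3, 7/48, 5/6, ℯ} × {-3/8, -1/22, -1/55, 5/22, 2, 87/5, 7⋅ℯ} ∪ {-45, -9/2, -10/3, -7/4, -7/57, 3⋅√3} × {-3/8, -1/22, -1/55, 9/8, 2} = ({-9/2, -10/3, 7/48, 5/6, ℯ} × {-3/8, -1/22, -1/55, 5/22, 2, 87/5, 7⋅ℯ}) ∪ ({-45, -9/2, -10/3, -7/4, -7/57, 3⋅√3} × {-3/8, -1/22, -1/55, 9/8, 2})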